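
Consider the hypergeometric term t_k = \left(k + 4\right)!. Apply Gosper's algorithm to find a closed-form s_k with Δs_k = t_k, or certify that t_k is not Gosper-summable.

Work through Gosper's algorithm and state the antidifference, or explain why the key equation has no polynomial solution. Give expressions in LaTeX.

none — t_k is not Gosper-summable

Ratio r(k) = k + 5.
Factor: A=k + 5; B=1; C=1.
f must satisfy (k + 5)·f(k+1) − (1)·f(k) = 1.
From deg A=1, deg B=0, deg C=0: d=-1.
Bound -1 < 0, so the key equation has no polynomial solution.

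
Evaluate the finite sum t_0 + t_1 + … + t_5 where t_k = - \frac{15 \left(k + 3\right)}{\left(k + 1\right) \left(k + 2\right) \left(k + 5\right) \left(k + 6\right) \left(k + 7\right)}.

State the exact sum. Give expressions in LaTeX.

t_(k+1)/t_k = (k + 1)*(k + 4)*(k + 5)/((k + 3)**2*(k + 8)).
Take A(k)=k + 1, B(k)=k + 8, C(k)=k**3 + 10*k**2 + 33*k + 36.
Key eq: (k + 1)·f(k+1) = (k + 7)·f(k) + (k**3 + 10*k**2 + 33*k + 36).
deg f ≤ 6 (via 1,1,3).
A polynomial solution: f(k) = k*(k + 2)*(k + 3)*(k + 4)*(k**2 + 12*k + 41)/90.
Get s_k = R·t_k = k*(-k**2 - 12*k - 41)/(6*(k**3 + 12*k**2 + 41*k + 30)) with R(k) = B(k−1)f(k)/C(k) = k*(k + 2)*(k + 7)*(k**2 + 12*k + 41)/(90*(k + 3)).
Δs = 15*(-k - 3)/(k**5 + 21*k**4 + 163*k**3 + 567*k**2 + 844*k + 420), as required.
Telescoping: Σ = s_(6) − s_(0) = -149/924 − (0) = -149/924.

Σ = -149/924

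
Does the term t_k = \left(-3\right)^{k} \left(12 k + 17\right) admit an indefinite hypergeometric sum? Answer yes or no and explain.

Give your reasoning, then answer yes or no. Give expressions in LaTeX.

Yes. s_k = \left(-3\right)^{k} \left(- 3 k - 2\right).

Ratio r(k) = 3*(-12*k - 29)/(12*k + 17).
A = -3, B = 1, C = k + 17/12.
Need (-3)·f(k+1) − (1)·f(k) = k + 17/12.
d = 1 from the (0,0,1) case.
A polynomial solution: f(k) = -(3*k + 2)/12.
R(k) = B(k−1)·f(k)/C(k) = -(3*k + 2)/(12*k + 17); s_k = R·t_k = (-3)**k*(-3*k - 2).
s_(k+1) − s_k = (-3)**k*(12*k + 17) = t_k.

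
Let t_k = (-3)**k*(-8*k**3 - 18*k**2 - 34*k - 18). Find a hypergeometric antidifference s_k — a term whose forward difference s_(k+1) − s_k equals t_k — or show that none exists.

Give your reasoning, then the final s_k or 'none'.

s_k = 2*(-3)**k*k*(k**2 + 2)

Step 1: r(k) = 3*(-4*k**3 - 21*k**2 - 47*k - 39)/(4*k**3 + 9*k**2 + 17*k + 9).
A = -3, B = 1, C = k**3 + 9*k**2/4 + 17*k/4 + 9/4.
Solve (-3)·f(k+1) − (1)·f(k) = k**3 + 9*k**2/4 + 17*k/4 + 9/4.
deg f ≤ 3 (via 0,0,3).
Coefficient equations give f(k) = -k*(k**2 + 2)/4.
So s_k = (B(k−1)f/C)·t_k = (-k*(k**2 + 2)/(4*k**3 + 9*k**2 + 17*k + 9))·t_k = 2*(-3)**k*k*(k**2 + 2).
Check: Δs_k = (-3)**k*(-8*k**3 - 18*k**2 - 34*k - 18). ✓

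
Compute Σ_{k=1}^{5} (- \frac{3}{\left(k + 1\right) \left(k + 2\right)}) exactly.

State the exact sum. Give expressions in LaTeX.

Step 1: r(k) = (k + 1)/(k + 3).
A = k + 1, B = k + 3, C = 1.
Key eq: (k + 1)·f(k+1) = (k + 2)·f(k) + (1).
deg f ≤ 1 (via 1,1,0).
Coefficient equations give f(k) = k.
R(k) = B(k−1)·f(k)/C(k) = k*(k + 2); s_k = R·t_k = -3*k/(k + 1).
Verify: -3/(k**2 + 3*k + 2) matches t_k.
Sum = s_(6) − s_(1); s_(6) = -18/7, s_(1) = -3/2 ⇒ -15/14.

Σ = -15/14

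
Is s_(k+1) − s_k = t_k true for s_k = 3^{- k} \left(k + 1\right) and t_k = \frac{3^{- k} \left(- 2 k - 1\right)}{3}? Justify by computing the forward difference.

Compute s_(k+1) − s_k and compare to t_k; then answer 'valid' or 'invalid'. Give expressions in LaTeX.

s_(k+1) = (k + 2)/(3*3**k)
s_(k+1) − s_k = (-2*k - 1)/(3*3**k)
(s_(k+1) − s_k) − t_k = 0

valid (s_(k+1) − s_k reduces to t_k)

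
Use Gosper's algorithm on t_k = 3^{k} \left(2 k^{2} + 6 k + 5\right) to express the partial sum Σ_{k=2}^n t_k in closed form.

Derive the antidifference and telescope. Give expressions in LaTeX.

S(n) = 3 \cdot 3^{n} n^{2} + 6 \cdot 3^{n} n + 6 \cdot 3^{n} - 45

The ratio is 3*(2*k**2 + 10*k + 13)/(2*k**2 + 6*k + 5).
Normal form (A,B,C) = (3, 1, k**2 + 3*k + 5/2).
Solve (3)·f(k+1) − (1)·f(k) = k**2 + 3*k + 5/2.
Bound: deg f ≤ 2.
Coefficient equations give f(k) = (k**2 + 1)/2.
Get s_k = R·t_k = 3**k*(k**2 + 1) with R(k) = B(k−1)f(k)/C(k) = (k**2 + 1)/(2*k**2 + 6*k + 5).
Δs = 3**k*(2*k**2 + 6*k + 5), as required.
Σ_(k=2)^n t_k = s_(n+1) − s_(2) = (3**(n + 1)*(n**2 + 2*n + 2)) − (45), i.e. 3*3**n*n**2 + 6*3**n*n + 6*3**n - 45.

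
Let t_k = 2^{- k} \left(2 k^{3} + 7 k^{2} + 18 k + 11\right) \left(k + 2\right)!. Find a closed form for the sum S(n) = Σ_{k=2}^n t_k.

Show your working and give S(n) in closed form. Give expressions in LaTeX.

t_(k+1)/t_k = (2*k**4 + 19*k**3 + 77*k**2 + 152*k + 114)/(2*(2*k**3 + 7*k**2 + 18*k + 11)).
A = k/2 + 3/2, B = 1, C = k**3 + 7*k**2/2 + 9*k + 11/2.
Need (k/2 + 3/2)·f(k+1) − (1)·f(k) = k**3 + 7*k**2/2 + 9*k + 11/2.
d = 2 from the (1,0,3) case.
Coefficient equations give f(k) = 2*k**2 + k + 2.
So s_k = (B(k−1)f/C)·t_k = (2*(2*k**2 + k + 2)/(2*k**3 + 7*k**2 + 18*k + 11))·t_k = 2**(1 - k)*(2*k**2 + k + 2)*factorial(k + 2).
Check: Δs_k = (2*k**3 + 7*k**2 + 18*k + 11)*factorial(k + 2)/2**k. ✓
Σ_(k=2)^n t_k = s_(n+1) − s_(2) = ((2*n**2 + 5*n + 5)*factorial(n + 3)/2**n) − (144), i.e. (-144*2**n + 2*n**5*factorial(n) + 17*n**4*factorial(n) + 57*n**3*factorial(n) + 97*n**2*factorial(n) + 85*n*factorial(n) + 30*factorial(n))/2**n.

S(n) = 2^{- n} \left(- 144 \cdot 2^{n} + 2 n^{5} n! + 17 n^{4} n! + 57 n^{3} n! + 97 n^{2} n! + 85 n n! + 30 n!\right)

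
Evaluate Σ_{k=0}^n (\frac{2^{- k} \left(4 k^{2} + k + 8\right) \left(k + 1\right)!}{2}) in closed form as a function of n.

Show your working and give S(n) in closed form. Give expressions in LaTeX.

S(n) = \frac{2^{- n} \left(6 \cdot 2^{n} + 4 n^{3} n! + 13 n^{2} n! + 11 n n! + 2 n!\right)}{2}

Step 1: r(k) = (k + 2)*(k + 4*(k + 1)**2 + 9)/(2*(4*k**2 + k + 8)).
A = k/2 + 1, B = 1, C = k**2 + k/4 + 2.
Key eq: (k/2 + 1)·f(k+1) = (1)·f(k) + (k**2 + k/4 + 2).
d = 1 from the (1,0,2) case.
Solve for f: f(k) = (4*k - 3)/2 (degree 1 ≤ 1).
Then R = B(k−1)f/C = 2*(4*k - 3)/(4*k**2 + k + 8), so s_k = R(k)·t_k = (4*k - 3)*factorial(k + 1)/2**k.
Check: Δs_k = (4*k**2 + k + 8)*factorial(k + 1)/(2*2**k). ✓
Evaluate: s_(n+1) = 2**(-n - 1)*(4*n + 1)*factorial(n + 2); subtract s_(0) = -3 ⇒ S(n) = (6*2**n + 4*n**3*factorial(n) + 13*n**2*factorial(n) + 11*n*factorial(n) + 2*factorial(n))/(2*2**n).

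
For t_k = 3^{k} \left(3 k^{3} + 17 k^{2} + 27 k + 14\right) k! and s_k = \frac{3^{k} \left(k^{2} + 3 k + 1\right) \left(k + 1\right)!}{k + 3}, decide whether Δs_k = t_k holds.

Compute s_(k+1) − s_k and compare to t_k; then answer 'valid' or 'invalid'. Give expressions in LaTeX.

Invalid: residual - \frac{2 \cdot 3^{k} \left(3 k^{4} + 26 k^{3} + 77 k^{2} + 92 k + 41\right) k!}{\left(k + 3\right) \left(k + 4\right)} ≠ 0.

s_(k+1) = 3**(k + 1)*(k**2 + 5*k + 5)*factorial(k + 2)/(k + 4)
s_(k+1) − s_k = 3**k*(3*k**4 + 29*k**3 + 101*k**2 + 152*k + 86)*factorial(k + 1)/((k + 3)*(k + 4))
(s_(k+1) − s_k) − t_k = -2*3**k*(3*k**4 + 26*k**3 + 77*k**2 + 92*k + 41)*factorial(k)/((k + 3)*(k + 4))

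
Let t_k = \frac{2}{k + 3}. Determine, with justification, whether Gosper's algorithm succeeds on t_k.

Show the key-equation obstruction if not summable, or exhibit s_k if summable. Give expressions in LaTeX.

No; the coefficient equations for f are inconsistent.

The ratio is (k + 3)/(k + 4).
Take A(k)=k + 3, B(k)=k + 4, C(k)=1.
Set up (k + 3)·f(k+1) − (k + 3)·f(k) − (1) = 0.
Degrees (1,1,0) ⇒ d ≤ 0.
Write f(k) = c0. Then LHS − RHS = -1, requiring -1 = 0: contradictory. No certificate.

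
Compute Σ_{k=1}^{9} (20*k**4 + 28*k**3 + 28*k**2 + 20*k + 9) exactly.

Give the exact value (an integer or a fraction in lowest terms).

Σ = 372321

The ratio is (20*k**4 + 108*k**3 + 232*k**2 + 240*k + 105)/(20*k**4 + 28*k**3 + 28*k**2 + 20*k + 9).
So A=1 and B=1, with C=k**4 + 7*k**3/5 + 7*k**2/5 + k + 9/20.
Key eq: (1)·f(k+1) = (1)·f(k) + (k**4 + 7*k**3/5 + 7*k**2/5 + k + 9/20).
From deg A=0, deg B=0, deg C=4: d=5.
Solve for f: f(k) = k*(4*k**4 - 3*k**3 + 2*k**2 + 3*k + 3)/20 (degree 5 ≤ 5).
Get s_k = R·t_k = k*(4*k**4 - 3*k**3 + 2*k**2 + 3*k + 3) with R(k) = B(k−1)f(k)/C(k) = k*(4*k**4 - 3*k**3 + 2*k**2 + 3*k + 3)/(20*k**4 + 28*k**3 + 28*k**2 + 20*k + 9).
Check: Δs_k = 20*k**4 + 28*k**3 + 28*k**2 + 20*k + 9. ✓
Evaluate s at k=10 and k=1: 372330 and 9; difference 372321.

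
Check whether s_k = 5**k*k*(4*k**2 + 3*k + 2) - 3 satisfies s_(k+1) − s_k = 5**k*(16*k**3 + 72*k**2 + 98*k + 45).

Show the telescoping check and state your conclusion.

valid; difference matches t_k

s_(k+1) = 5**(k + 1)*(k + 1)*(3*k + 4*(k + 1)**2 + 5) - 3
s_(k+1) − s_k = 5**k*(16*k**3 + 72*k**2 + 98*k + 45)
(s_(k+1) − s_k) − t_k = 0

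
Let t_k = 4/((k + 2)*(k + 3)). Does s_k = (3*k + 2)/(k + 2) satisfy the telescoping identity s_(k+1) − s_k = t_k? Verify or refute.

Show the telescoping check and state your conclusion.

s_(k+1) = (3*k + 5)/(k + 3)
s_(k+1) − s_k = 4/(k**2 + 5*k + 6)
(s_(k+1) − s_k) − t_k = 0

valid; difference matches t_k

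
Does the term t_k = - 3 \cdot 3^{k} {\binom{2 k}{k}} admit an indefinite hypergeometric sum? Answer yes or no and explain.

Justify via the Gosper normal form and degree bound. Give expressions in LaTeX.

Step 1: r(k) = 6*(2*k + 1)/(k + 1).
Factor: A=12*k + 6; B=k + 1; C=1.
Set up (12*k + 6)·f(k+1) − (k)·f(k) − (1) = 0.
From deg A=1, deg B=1, deg C=0: d=-1.
Negative degree bound (-1): no f exists, t_k not Gosper-summable.

No — key equation has no polynomial f.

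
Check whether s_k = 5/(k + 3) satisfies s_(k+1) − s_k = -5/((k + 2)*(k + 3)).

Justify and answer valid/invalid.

s_(k+1) = 5/(k + 4)
s_(k+1) − s_k = -5/((k + 3)*(k + 4))
(s_(k+1) − s_k) − t_k = 10/(k**3 + 9*k**2 + 26*k + 24)

Invalid: residual 10/(k**3 + 9*k**2 + 26*k + 24) ≠ 0.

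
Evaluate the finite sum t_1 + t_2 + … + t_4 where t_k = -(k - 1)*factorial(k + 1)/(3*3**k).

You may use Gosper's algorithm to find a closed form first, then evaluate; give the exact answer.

Compute t_(k+1)/t_k: get k*(k + 2)/(3*(k - 1)).
A = k/3 + 2/3, B = 1, C = k - 1.
f must satisfy (k/3 + 2/3)·f(k+1) − (1)·f(k) = k - 1.
From deg A=1, deg B=0, deg C=1: d=0.
Solve for f: f(k) = 3 (degree 0 ≤ 0).
Then R = B(k−1)f/C = 3/(k - 1), so s_k = R(k)·t_k = -factorial(k + 1)/3**k.
Check: Δs_k = -(k - 1)*factorial(k + 1)/(3*3**k). ✓
Sum = s_(5) − s_(1); s_(5) = -80/27, s_(1) = -2/3 ⇒ -62/27.

Σ = -62/27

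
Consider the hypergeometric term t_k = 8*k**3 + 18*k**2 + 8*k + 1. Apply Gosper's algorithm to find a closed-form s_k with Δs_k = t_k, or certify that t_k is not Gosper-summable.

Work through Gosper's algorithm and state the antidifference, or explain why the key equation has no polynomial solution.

s_k = k**2*(2*k**2 + 2*k - 3)

r(k) = (8*k**3 + 42*k**2 + 68*k + 35)/(8*k**3 + 18*k**2 + 8*k + 1) after simplifying.
So A=1 and B=1, with C=k**3 + 9*k**2/4 + k + 1/8.
Solve (1)·f(k+1) − (1)·f(k) = k**3 + 9*k**2/4 + k + 1/8.
deg f ≤ 4 (via 0,0,3).
Solving with deg f ≤ 4: f(k) = k**2*(2*k**2 + 2*k - 3)/8.
Then R = B(k−1)f/C = k**2*(2*k**2 + 2*k - 3)/((4*k + 1)*(2*k**2 + 4*k + 1)), so s_k = R(k)·t_k = k**2*(2*k**2 + 2*k - 3).
Verify: 8*k**3 + 18*k**2 + 8*k + 1 matches t_k.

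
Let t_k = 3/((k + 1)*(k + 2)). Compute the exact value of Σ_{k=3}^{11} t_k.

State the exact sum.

Σ = 27/52

Compute t_(k+1)/t_k: get (k + 1)/(k + 3).
Factor: A=k + 1; B=k + 3; C=1.
Need (k + 1)·f(k+1) − (k + 2)·f(k) = 1.
deg f ≤ 1 (via 1,1,0).
Coefficient equations give f(k) = k.
R(k) = B(k−1)·f(k)/C(k) = k*(k + 2); s_k = R·t_k = 3*k/(k + 1).
Check: Δs_k = 3/(k**2 + 3*k + 2). ✓
Sum = s_(12) − s_(3); s_(12) = 36/13, s_(3) = 9/4 ⇒ 27/52.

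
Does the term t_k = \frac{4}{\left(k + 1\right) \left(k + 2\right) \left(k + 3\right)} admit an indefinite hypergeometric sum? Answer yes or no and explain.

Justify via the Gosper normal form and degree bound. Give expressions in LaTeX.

Compute t_(k+1)/t_k: get (k + 1)/(k + 4).
So A=k + 1 and B=k + 4, with C=1.
Set up (k + 1)·f(k+1) − (k + 3)·f(k) − (1) = 0.
Degrees (1,1,0) ⇒ d ≤ 2.
Match coefficients ⇒ f(k) = k*(k + 3)/4.
Get s_k = R·t_k = k*(k + 3)/((k + 1)*(k + 2)) with R(k) = B(k−1)f(k)/C(k) = k*(k + 3)**2/4.
s_(k+1) − s_k = 4/(k**3 + 6*k**2 + 11*k + 6) = t_k.

Yes. s_k = \frac{k \left(k + 3\right)}{\left(k + 1\right) \left(k + 2\right)}.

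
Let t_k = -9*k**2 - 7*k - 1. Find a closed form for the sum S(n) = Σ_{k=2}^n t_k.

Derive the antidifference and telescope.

t_(k+1)/t_k = (9*k**2 + 25*k + 17)/(9*k**2 + 7*k + 1).
Take A(k)=1, B(k)=1, C(k)=k**2 + 7*k/9 + 1/9.
f must satisfy (1)·f(k+1) − (1)·f(k) = k**2 + 7*k/9 + 1/9.
Bound: deg f ≤ 3.
Match coefficients ⇒ f(k) = k*(3*k**2 - k - 1)/9.
Get s_k = R·t_k = k*(-3*k**2 + k + 1) with R(k) = B(k−1)f(k)/C(k) = k*(3*k**2 - k - 1)/(9*k**2 + 7*k + 1).
Check: Δs_k = -9*k**2 - 7*k - 1. ✓
Σ_(k=2)^n t_k = s_(n+1) − s_(2) = (-3*n**3 - 8*n**2 - 6*n - 1) − (-18), i.e. -3*n**3 - 8*n**2 - 6*n + 17.

S(n) = -3*n**3 - 8*n**2 - 6*n + 17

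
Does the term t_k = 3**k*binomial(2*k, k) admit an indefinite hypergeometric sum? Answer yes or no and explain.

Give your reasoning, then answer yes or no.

No. Not Gosper-summable.

The ratio is 6*(2*k + 1)/(k + 1).
A = 12*k + 6, B = k + 1, C = 1.
Solve (12*k + 6)·f(k+1) − (k)·f(k) = 1.
d = -1 from the (1,1,0) case.
Bound -1 < 0, so the key equation has no polynomial solution.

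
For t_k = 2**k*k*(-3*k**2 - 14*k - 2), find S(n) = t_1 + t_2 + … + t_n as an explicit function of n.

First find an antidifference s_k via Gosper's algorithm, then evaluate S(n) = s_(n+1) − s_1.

Step 1: r(k) = 2*(3*k**3 + 23*k**2 + 39*k + 19)/(k*(3*k**2 + 14*k + 2)).
Take A(k)=2, B(k)=1, C(k)=k**3 + 14*k**2/3 + 2*k/3.
Solve (2)·f(k+1) − (1)·f(k) = k**3 + 14*k**2/3 + 2*k/3.
d = 3 from the (0,0,3) case.
Match coefficients ⇒ f(k) = (3*k**3 - 4*k**2 + 2)/3.
So s_k = (B(k−1)f/C)·t_k = ((3*k**3 - 4*k**2 + 2)/(k*(3*k**2 + 14*k + 2)))·t_k = 2**k*(-3*k**3 + 4*k**2 - 2).
Verify: 2**k*k*(-3*k**2 - 14*k - 2) matches t_k.
Evaluate: s_(n+1) = 2**(n + 1)*(-3*n**3 - 5*n**2 - n - 1); subtract s_(1) = -2 ⇒ S(n) = -6*2**n*n**3 - 10*2**n*n**2 - 2*2**n*n - 2*2**n + 2.

S(n) = -6*2**n*n**3 - 10*2**n*n**2 - 2*2**n*n - 2*2**n + 2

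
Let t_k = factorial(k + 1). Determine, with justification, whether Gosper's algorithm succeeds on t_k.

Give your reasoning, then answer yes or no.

The ratio is k + 2.
Take A(k)=k + 2, B(k)=1, C(k)=1.
Need (k + 2)·f(k+1) − (1)·f(k) = 1.
deg f ≤ -1 (via 1,0,0).
Bound -1 < 0, so the key equation has no polynomial solution.

No; the degree bound rules out any f.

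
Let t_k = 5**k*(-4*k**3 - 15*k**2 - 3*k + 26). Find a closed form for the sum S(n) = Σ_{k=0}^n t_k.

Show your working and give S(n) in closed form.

t_(k+1)/t_k = 5*(4*k**3 + 27*k**2 + 45*k - 4)/(4*k**3 + 15*k**2 + 3*k - 26).
A = 5, B = 1, C = k**3 + 15*k**2/4 + 3*k/4 - 13/2.
f must satisfy (5)·f(k+1) − (1)·f(k) = k**3 + 15*k**2/4 + 3*k/4 - 13/2.
Bound: deg f ≤ 3.
Solving with deg f ≤ 3: f(k) = (k**3 - 3*k - 4)/4.
So s_k = (B(k−1)f/C)·t_k = ((k**3 - 3*k - 4)/(4*k**3 + 15*k**2 + 3*k - 26))·t_k = 5**k*(-k**3 + 3*k + 4).
Verify: 5**k*(k**3 + 12*k - 5*(k + 1)**3 + 31) matches t_k.
Telescope: S(n) = s_(n+1) − s_(0) = 5**(n + 1)*(-n**3 - 3*n**2 + 6) − (4) = -5*5**n*n**3 - 15*5**n*n**2 + 30*5**n - 4.

S(n) = -5*5**n*n**3 - 15*5**n*n**2 + 30*5**n - 4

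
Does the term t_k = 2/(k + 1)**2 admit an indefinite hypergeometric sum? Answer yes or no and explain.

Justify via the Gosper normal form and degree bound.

No — key equation has no polynomial f.

Step 1: r(k) = (k + 1)**2/(k + 2)**2.
Factor: A=k**2 + 2*k + 1; B=k**2 + 4*k + 4; C=1.
Key eq: (k**2 + 2*k + 1)·f(k+1) = (k**2 + 2*k + 1)·f(k) + (1).
Degrees (2,2,0) ⇒ d ≤ 0.
f = c0 ⇒ A·f(k+1) − B(k−1)·f(k) − C = -1. The system {-1 = 0} is inconsistent; no antidifference.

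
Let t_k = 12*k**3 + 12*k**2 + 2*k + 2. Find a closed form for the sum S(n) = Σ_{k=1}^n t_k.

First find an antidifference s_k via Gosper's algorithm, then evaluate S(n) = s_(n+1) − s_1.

S(n) = n*(3*n**3 + 10*n**2 + 10*n + 5)

t_(k+1)/t_k = (6*k**3 + 24*k**2 + 31*k + 14)/(6*k**3 + 6*k**2 + k + 1).
So A=1 and B=1, with C=k**3 + k**2 + k/6 + 1/6.
Key eq: (1)·f(k+1) = (1)·f(k) + (k**3 + k**2 + k/6 + 1/6).
From deg A=0, deg B=0, deg C=3: d=4.
Solve for f: f(k) = k*(k + 1)*(3*k**2 - 5*k + 3)/12 (degree 4 ≤ 4).
Get s_k = R·t_k = k*(3*k**3 - 2*k**2 - 2*k + 3) with R(k) = B(k−1)f(k)/C(k) = k*(3*k**2 - 5*k + 3)/(2*(6*k**2 + 1)).
Check: Δs_k = 12*k**3 + 12*k**2 + 2*k + 2. ✓
Evaluate: s_(n+1) = 3*n**4 + 10*n**3 + 10*n**2 + 5*n + 2; subtract s_(1) = 2 ⇒ S(n) = n*(3*n**3 + 10*n**2 + 10*n + 5).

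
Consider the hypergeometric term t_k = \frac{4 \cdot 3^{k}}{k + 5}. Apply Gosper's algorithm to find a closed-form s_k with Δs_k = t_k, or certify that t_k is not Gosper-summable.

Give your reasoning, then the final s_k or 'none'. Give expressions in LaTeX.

Step 1: r(k) = 3*(k + 5)/(k + 6).
Normal form (A,B,C) = (3*k + 15, k + 6, 1).
Set up (3*k + 15)·f(k+1) − (k + 5)·f(k) − (1) = 0.
Bound: deg f ≤ -1.
d = -1 < 0 ⇒ no nonzero polynomial f; not summable.

not Gosper-summable; s_k does not exist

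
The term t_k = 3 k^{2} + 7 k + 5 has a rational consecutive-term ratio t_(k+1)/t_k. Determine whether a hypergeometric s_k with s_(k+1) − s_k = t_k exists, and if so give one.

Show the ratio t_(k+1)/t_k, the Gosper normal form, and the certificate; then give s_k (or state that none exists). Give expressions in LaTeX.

s_k = k \left(k^{2} + 2 k + 2\right)

Step 1: r(k) = (3*k**2 + 13*k + 15)/(3*k**2 + 7*k + 5).
Gosper form: A/B · C(k+1)/C(k) with A=1, B=1, C=k**2 + 7*k/3 + 5/3.
Solve (1)·f(k+1) − (1)·f(k) = k**2 + 7*k/3 + 5/3.
d = 3 from the (0,0,2) case.
Solve for f: f(k) = k*(k**2 + 2*k + 2)/3 (degree 3 ≤ 3).
R(k) = B(k−1)·f(k)/C(k) = k*(k**2 + 2*k + 2)/(3*k**2 + 7*k + 5); s_k = R·t_k = k*(k**2 + 2*k + 2).
Verify: 3*k**2 + 7*k + 5 matches t_k.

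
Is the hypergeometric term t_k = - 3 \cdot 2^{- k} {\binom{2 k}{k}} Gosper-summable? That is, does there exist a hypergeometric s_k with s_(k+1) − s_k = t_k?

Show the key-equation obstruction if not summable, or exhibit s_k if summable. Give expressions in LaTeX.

t_(k+1)/t_k = (2*k + 1)/(k + 1).
Factor: A=2*k + 1; B=k + 1; C=1.
Set up (2*k + 1)·f(k+1) − (k)·f(k) − (1) = 0.
deg f ≤ -1 (via 1,1,0).
Bound -1 < 0, so the key equation has no polynomial solution.

No — negative degree bound, so no certificate f.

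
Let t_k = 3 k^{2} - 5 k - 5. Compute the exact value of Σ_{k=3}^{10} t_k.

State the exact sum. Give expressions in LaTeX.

The ratio is (3*k**2 + k - 7)/(3*k**2 - 5*k - 5).
Gosper form: A/B · C(k+1)/C(k) with A=1, B=1, C=k**2 - 5*k/3 - 5/3.
f must satisfy (1)·f(k+1) − (1)·f(k) = k**2 - 5*k/3 - 5/3.
d = 3 from the (0,0,2) case.
Solve for f: f(k) = k*(k**2 - 4*k - 2)/3 (degree 3 ≤ 3).
R(k) = B(k−1)·f(k)/C(k) = k*(k**2 - 4*k - 2)/(3*k**2 - 5*k - 5); s_k = R·t_k = k*(k**2 - 4*k - 2).
Δs = 3*k**2 - 5*k - 5, as required.
Σ_(k=3)^(10) t_k = s_(11) − s_(3) = 825 − (-15) = 840.

Σ = 840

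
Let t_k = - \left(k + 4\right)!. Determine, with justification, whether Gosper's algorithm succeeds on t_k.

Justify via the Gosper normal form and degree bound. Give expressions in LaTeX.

No — key equation has no polynomial f.

Ratio r(k) = k + 5.
Gosper form: A/B · C(k+1)/C(k) with A=k + 5, B=1, C=1.
Solve (k + 5)·f(k+1) − (1)·f(k) = 1.
deg f ≤ -1 (via 1,0,0).
Bound -1 < 0, so the key equation has no polynomial solution.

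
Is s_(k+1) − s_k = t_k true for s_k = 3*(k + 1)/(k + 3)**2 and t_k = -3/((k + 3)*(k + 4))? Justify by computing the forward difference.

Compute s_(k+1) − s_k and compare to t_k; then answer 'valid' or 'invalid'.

Invalid: residual 6*(2*k + 7)/(k**4 + 14*k**3 + 73*k**2 + 168*k + 144) ≠ 0.

s_(k+1) = 3*(k + 2)/(k + 4)**2
s_(k+1) − s_k = 3*(-k**2 - 3*k + 2)/(k**4 + 14*k**3 + 73*k**2 + 168*k + 144)
(s_(k+1) − s_k) − t_k = 6*(2*k + 7)/(k**4 + 14*k**3 + 73*k**2 + 168*k + 144)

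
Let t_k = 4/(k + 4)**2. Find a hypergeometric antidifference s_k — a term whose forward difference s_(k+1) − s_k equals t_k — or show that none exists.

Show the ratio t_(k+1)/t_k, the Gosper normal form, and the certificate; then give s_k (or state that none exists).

Compute t_(k+1)/t_k: get (k + 4)**2/(k + 5)**2.
A = k**2 + 8*k + 16, B = k**2 + 10*k + 25, C = 1.
f must satisfy (k**2 + 8*k + 16)·f(k+1) − (k**2 + 8*k + 16)·f(k) = 1.
From deg A=2, deg B=2, deg C=0: d=0.
f = c0 ⇒ A·f(k+1) − B(k−1)·f(k) − C = -1. The system {-1 = 0} is inconsistent; no antidifference.

none (Gosper's algorithm certifies no s_k)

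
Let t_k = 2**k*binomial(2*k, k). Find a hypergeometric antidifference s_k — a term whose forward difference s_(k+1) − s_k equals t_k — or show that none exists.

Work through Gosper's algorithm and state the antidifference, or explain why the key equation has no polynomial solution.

not Gosper-summable; s_k does not exist

The ratio is 4*(2*k + 1)/(k + 1).
Gosper form: A/B · C(k+1)/C(k) with A=8*k + 4, B=k + 1, C=1.
Key eq: (8*k + 4)·f(k+1) = (k)·f(k) + (1).
Bound: deg f ≤ -1.
d = -1 < 0 ⇒ no nonzero polynomial f; not summable.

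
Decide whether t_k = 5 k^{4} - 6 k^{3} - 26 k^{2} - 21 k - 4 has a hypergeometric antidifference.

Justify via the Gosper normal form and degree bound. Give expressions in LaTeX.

Compute t_(k+1)/t_k: get (5*k**4 + 14*k**3 - 14*k**2 - 71*k - 52)/(5*k**4 - 6*k**3 - 26*k**2 - 21*k - 4).
Take A(k)=1, B(k)=1, C(k)=k**4 - 6*k**3/5 - 26*k**2/5 - 21*k/5 - 4/5.
Solve (1)·f(k+1) − (1)·f(k) = k**4 - 6*k**3/5 - 26*k**2/5 - 21*k/5 - 4/5.
Bound: deg f ≤ 5.
Solve for f: f(k) = k*(k**4 - 4*k**3 - 4*k**2 + k + 2)/5 (degree 5 ≤ 5).
Then R = B(k−1)f/C = k*(k**4 - 4*k**3 - 4*k**2 + k + 2)/(5*k**4 - 6*k**3 - 26*k**2 - 21*k - 4), so s_k = R(k)·t_k = k*(k**4 - 4*k**3 - 4*k**2 + k + 2).
Δs = 5*k**4 - 6*k**3 - 26*k**2 - 21*k - 4, as required.

Yes. s_k = k \left(k^{4} - 4 k^{3} - 4 k^{2} + k + 2\right).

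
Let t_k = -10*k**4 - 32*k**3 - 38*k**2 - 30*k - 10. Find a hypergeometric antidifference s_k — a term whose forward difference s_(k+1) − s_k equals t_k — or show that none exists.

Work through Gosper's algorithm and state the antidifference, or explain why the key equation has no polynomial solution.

s_k = k*(-2*k**4 - 3*k**3 - 4*k - 1)

Step 1: r(k) = (5*k**4 + 36*k**3 + 97*k**2 + 121*k + 60)/(5*k**4 + 16*k**3 + 19*k**2 + 15*k + 5).
So A=1 and B=1, with C=k**4 + 16*k**3/5 + 19*k**2/5 + 3*k + 1.
Need (1)·f(k+1) − (1)·f(k) = k**4 + 16*k**3/5 + 19*k**2/5 + 3*k + 1.
Degrees (0,0,4) ⇒ d ≤ 5.
A polynomial solution: f(k) = k*(2*k**4 + 3*k**3 + 4*k + 1)/10.
So s_k = (B(k−1)f/C)·t_k = (k*(2*k**4 + 3*k**3 + 4*k + 1)/(2*(5*k**4 + 16*k**3 + 19*k**2 + 15*k + 5)))·t_k = k*(-2*k**4 - 3*k**3 - 4*k - 1).
Δs = -10*k**4 - 32*k**3 - 38*k**2 - 30*k - 10, as required.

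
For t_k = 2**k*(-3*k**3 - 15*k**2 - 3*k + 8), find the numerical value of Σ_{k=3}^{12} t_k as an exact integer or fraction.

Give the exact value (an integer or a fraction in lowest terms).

Σ = -49503912

t_(k+1)/t_k = 2*(3*k**3 + 24*k**2 + 42*k + 13)/(3*k**3 + 15*k**2 + 3*k - 8).
Take A(k)=2, B(k)=1, C(k)=k**3 + 5*k**2 + k - 8/3.
Set up (2)·f(k+1) − (1)·f(k) − (k**3 + 5*k**2 + k - 8/3) = 0.
Bound: deg f ≤ 3.
Solving with deg f ≤ 3: f(k) = (3*k**3 - 3*k**2 - 3*k - 2)/3.
Get s_k = R·t_k = 2**k*(-3*k**3 + 3*k**2 + 3*k + 2) with R(k) = B(k−1)f(k)/C(k) = (3*k**3 - 3*k**2 - 3*k - 2)/(3*k**3 + 15*k**2 + 3*k - 8).
Check: Δs_k = 2**k*(-3*k**3 - 15*k**2 - 3*k + 8). ✓
Evaluate s at k=13 and k=3: -49504256 and -344; difference -49503912.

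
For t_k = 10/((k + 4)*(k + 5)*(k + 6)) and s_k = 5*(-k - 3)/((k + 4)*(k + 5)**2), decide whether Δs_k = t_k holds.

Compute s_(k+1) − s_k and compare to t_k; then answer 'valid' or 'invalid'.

Invalid: residual 10*(-3*k - 16)/(k**5 + 26*k**4 + 269*k**3 + 1384*k**2 + 3540*k + 3600) ≠ 0.

s_(k+1) = 5*(-k - 4)/((k + 5)*(k + 6)**2)
s_(k+1) − s_k = 10*(k**2 + 8*k + 14)/(k**5 + 26*k**4 + 269*k**3 + 1384*k**2 + 3540*k + 3600)
(s_(k+1) − s_k) − t_k = 10*(-3*k - 16)/(k**5 + 26*k**4 + 269*k**3 + 1384*k**2 + 3540*k + 3600)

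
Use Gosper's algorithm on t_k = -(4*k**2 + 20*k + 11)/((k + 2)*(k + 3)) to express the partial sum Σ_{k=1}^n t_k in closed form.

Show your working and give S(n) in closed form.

The ratio is (k + 2)*(20*k + 4*(k + 1)**2 + 31)/((k + 4)*(4*k**2 + 20*k + 11)).
Factor: A=k + 2; B=k + 4; C=k**2 + 5*k + 11/4.
f must satisfy (k + 2)·f(k+1) − (k + 3)·f(k) = k**2 + 5*k + 11/4.
deg f ≤ 2 (via 1,1,2).
Solve for f: f(k) = k*(8*k + 3)/8 (degree 2 ≤ 2).
So s_k = (B(k−1)f/C)·t_k = (k*(k + 3)*(8*k + 3)/(2*(4*k**2 + 20*k + 11)))·t_k = k*(-8*k - 3)/(2*(k + 2)).
Δs = (-4*k**2 - 20*k - 11)/(k**2 + 5*k + 6), as required.
s_(n+1) = (-8*n**2 - 19*n - 11)/(2*(n + 3)) and s_(1) = -11/6, so S(n) = n*(-12*n - 23)/(3*(n + 3)).

S(n) = n*(-12*n - 23)/(3*(n + 3))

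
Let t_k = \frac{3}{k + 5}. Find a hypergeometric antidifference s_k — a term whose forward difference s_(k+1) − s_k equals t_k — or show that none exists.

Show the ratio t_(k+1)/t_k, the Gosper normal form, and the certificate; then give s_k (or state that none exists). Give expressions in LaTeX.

not Gosper-summable; s_k does not exist

The ratio is (k + 5)/(k + 6).
Normal form (A,B,C) = (k + 5, k + 6, 1).
Solve (k + 5)·f(k+1) − (k + 5)·f(k) = 1.
d = 0 from the (1,1,0) case.
Write f(k) = c0. Then LHS − RHS = -1, requiring -1 = 0: contradictory. No certificate.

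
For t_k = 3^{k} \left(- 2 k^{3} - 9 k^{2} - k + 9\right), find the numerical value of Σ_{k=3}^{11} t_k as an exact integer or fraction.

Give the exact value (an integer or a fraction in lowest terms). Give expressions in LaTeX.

Step 1: r(k) = 3*(2*k**3 + 15*k**2 + 25*k + 3)/(2*k**3 + 9*k**2 + k - 9).
So A=3 and B=1, with C=k**3 + 9*k**2/2 + k/2 - 9/2.
Need (3)·f(k+1) − (1)·f(k) = k**3 + 9*k**2/2 + k/2 - 9/2.
d = 3 from the (0,0,3) case.
A polynomial solution: f(k) = k*(k - 2)*(k + 2)/2.
So s_k = (B(k−1)f/C)·t_k = (k*(k - 2)*(k + 2)/(2*k**3 + 9*k**2 + k - 9))·t_k = 3**k*k*(4 - k**2).
s_(k+1) − s_k = 3**k*(-2*k**3 - 9*k**2 - k + 9) = t_k.
Evaluate s at k=12 and k=3: -892820880 and -405; difference -892820475.

Σ = -892820475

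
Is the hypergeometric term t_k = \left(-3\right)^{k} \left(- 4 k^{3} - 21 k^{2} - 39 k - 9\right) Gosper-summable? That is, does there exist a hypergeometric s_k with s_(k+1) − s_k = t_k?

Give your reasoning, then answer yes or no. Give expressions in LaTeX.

t_(k+1)/t_k = 3*(-4*k**3 - 33*k**2 - 93*k - 73)/(4*k**3 + 21*k**2 + 39*k + 9).
Normal form (A,B,C) = (-3, 1, k**3 + 21*k**2/4 + 39*k/4 + 9/4).
Need (-3)·f(k+1) − (1)·f(k) = k**3 + 21*k**2/4 + 39*k/4 + 9/4.
From deg A=0, deg B=0, deg C=3: d=3.
Solving with deg f ≤ 3: f(k) = -(k**3 + 3*k**2 + 3*k - 3)/4.
Then R = B(k−1)f/C = -(k**3 + 3*k**2 + 3*k - 3)/(4*k**3 + 21*k**2 + 39*k + 9), so s_k = R(k)·t_k = (-3)**k*(k**3 + 3*k**2 + 3*k - 3).
Verify: (-3)**k*(-4*k**3 - 21*k**2 - 39*k - 9) matches t_k.

Yes. s_k = \left(-3\right)^{k} \left(k^{3} + 3 k^{2} + 3 k - 3\right).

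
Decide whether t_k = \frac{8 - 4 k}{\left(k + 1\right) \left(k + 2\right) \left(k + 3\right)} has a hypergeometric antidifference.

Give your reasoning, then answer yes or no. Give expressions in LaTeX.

Compute t_(k+1)/t_k: get (k - 1)*(k + 1)/((k - 2)*(k + 4)).
So A=k + 1 and B=k + 4, with C=k - 2.
Set up (k + 1)·f(k+1) − (k + 3)·f(k) − (k - 2) = 0.
From deg A=1, deg B=1, deg C=1: d=2.
Coefficient equations give f(k) = -k*(k + 7)/4.
R(k) = B(k−1)·f(k)/C(k) = -k*(k + 3)*(k + 7)/(4*(k - 2)); s_k = R·t_k = k*(k + 7)/((k + 1)*(k + 2)).
Check: Δs_k = 4*(2 - k)/(k**3 + 6*k**2 + 11*k + 6). ✓

Yes. s_k = \frac{k \left(k + 7\right)}{\left(k + 1\right) \left(k + 2\right)}.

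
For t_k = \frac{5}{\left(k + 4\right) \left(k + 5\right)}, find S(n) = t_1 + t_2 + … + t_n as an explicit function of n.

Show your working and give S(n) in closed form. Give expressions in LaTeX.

Step 1: r(k) = (k + 4)/(k + 6).
Take A(k)=k + 4, B(k)=k + 6, C(k)=1.
Need (k + 4)·f(k+1) − (k + 5)·f(k) = 1.
Bound: deg f ≤ 1.
A polynomial solution: f(k) = k/4.
Certificate R = B(k−1)f/C = k*(k + 5)/4 gives s_k = 5*k/(4*(k + 4)).
Δs = 5/(k**2 + 9*k + 20), as required.
Telescope: S(n) = s_(n+1) − s_(1) = 5*(n + 1)/(4*(n + 5)) − (1/4) = n/(n + 5).

S(n) = \frac{n}{n + 5}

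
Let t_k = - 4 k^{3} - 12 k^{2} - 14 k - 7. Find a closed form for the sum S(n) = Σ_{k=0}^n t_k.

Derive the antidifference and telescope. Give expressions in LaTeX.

S(n) = - n^{4} - 6 n^{3} - 14 n^{2} - 16 n - 7

Step 1: r(k) = (4*k**3 + 24*k**2 + 50*k + 37)/(4*k**3 + 12*k**2 + 14*k + 7).
So A=1 and B=1, with C=k**3 + 3*k**2 + 7*k/2 + 7/4.
Key eq: (1)·f(k+1) = (1)·f(k) + (k**3 + 3*k**2 + 7*k/2 + 7/4).
d = 4 from the (0,0,3) case.
Match coefficients ⇒ f(k) = k*(k**3 + 2*k**2 + 2*k + 2)/4.
Certificate R = B(k−1)f/C = k*(k**3 + 2*k**2 + 2*k + 2)/(4*k**3 + 12*k**2 + 14*k + 7) gives s_k = k*(-k**3 - 2*k**2 - 2*k - 2).
Δs = -4*k**3 - 12*k**2 - 14*k - 7, as required.
Σ_(k=0)^n t_k = s_(n+1) − s_(0) = (-n**4 - 6*n**3 - 14*n**2 - 16*n - 7) − (0), i.e. -n**4 - 6*n**3 - 14*n**2 - 16*n - 7.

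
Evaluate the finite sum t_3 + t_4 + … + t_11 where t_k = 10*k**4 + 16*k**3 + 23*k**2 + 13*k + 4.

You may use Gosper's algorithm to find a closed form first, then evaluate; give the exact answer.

r(k) = (10*k**4 + 56*k**3 + 131*k**2 + 147*k + 66)/(10*k**4 + 16*k**3 + 23*k**2 + 13*k + 4) after simplifying.
Normal form (A,B,C) = (1, 1, k**4 + 8*k**3/5 + 23*k**2/10 + 13*k/10 + 2/5).
Solve (1)·f(k+1) − (1)·f(k) = k**4 + 8*k**3/5 + 23*k**2/10 + 13*k/10 + 2/5.
Degrees (0,0,4) ⇒ d ≤ 5.
Solving with deg f ≤ 5: f(k) = k*(k**2 + 1)*(2*k**2 - k + 1)/10.
Get s_k = R·t_k = k*(2*k**4 - k**3 + 3*k**2 - k + 1) with R(k) = B(k−1)f(k)/C(k) = k*(k**2 + 1)*(2*k**2 - k + 1)/(10*k**4 + 16*k**3 + 23*k**2 + 13*k + 4).
Δs = 10*k**4 + 16*k**3 + 23*k**2 + 13*k + 4, as required.
Sum = s_(12) − s_(3); s_(12) = 481980, s_(3) = 480 ⇒ 481500.

Σ = 481500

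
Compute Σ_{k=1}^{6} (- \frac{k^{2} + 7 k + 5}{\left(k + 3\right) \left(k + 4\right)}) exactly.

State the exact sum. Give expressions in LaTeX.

Σ = -99/20

Ratio r(k) = (k + 3)*(7*k + (k + 1)**2 + 12)/((k + 5)*(k**2 + 7*k + 5)).
Factor: A=k + 3; B=k + 5; C=k**2 + 7*k + 5.
Solve (k + 3)·f(k+1) − (k + 4)·f(k) = k**2 + 7*k + 5.
d = 2 from the (1,1,2) case.
Match coefficients ⇒ f(k) = k*(3*k + 2)/3.
R(k) = B(k−1)·f(k)/C(k) = k*(k + 4)*(3*k + 2)/(3*(k**2 + 7*k + 5)); s_k = R·t_k = k*(-3*k - 2)/(3*(k + 3)).
s_(k+1) − s_k = (-k**2 - 7*k - 5)/(k**2 + 7*k + 12) = t_k.
Σ_(k=1)^(6) t_k = s_(7) − s_(1) = -161/30 − (-5/12) = -99/20.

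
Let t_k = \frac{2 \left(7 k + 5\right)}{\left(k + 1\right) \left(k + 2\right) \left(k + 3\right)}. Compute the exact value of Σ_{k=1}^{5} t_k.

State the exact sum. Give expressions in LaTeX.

Σ = 55/21

r(k) = (k + 1)*(7*k + 12)/((k + 4)*(7*k + 5)) after simplifying.
So A=k + 1 and B=k + 4, with C=k + 5/7.
Set up (k + 1)·f(k+1) − (k + 3)·f(k) − (k + 5/7) = 0.
From deg A=1, deg B=1, deg C=1: d=2.
Solving with deg f ≤ 2: f(k) = k*(3*k + 2)/7.
R(k) = B(k−1)·f(k)/C(k) = k*(k + 3)*(3*k + 2)/(7*k + 5); s_k = R·t_k = 2*k*(3*k + 2)/((k + 1)*(k + 2)).
Verify: 2*(7*k + 5)/(k**3 + 6*k**2 + 11*k + 6) matches t_k.
Telescoping: Σ = s_(6) − s_(1) = 30/7 − (5/3) = 55/21.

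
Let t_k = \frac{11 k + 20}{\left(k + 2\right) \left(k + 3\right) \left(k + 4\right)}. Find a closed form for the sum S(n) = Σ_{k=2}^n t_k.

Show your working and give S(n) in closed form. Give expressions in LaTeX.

S(n) = \frac{43 n^{2} + 81 n - 124}{20 \left(n^{2} + 7 n + 12\right)}

Compute t_(k+1)/t_k: get (k + 2)*(11*k + 31)/((k + 5)*(11*k + 20)).
Normal form (A,B,C) = (k + 2, k + 5, k + 20/11).
Need (k + 2)·f(k+1) − (k + 4)·f(k) = k + 20/11.
d = 2 from the (1,1,1) case.
Coefficient equations give f(k) = k*(7*k + 13)/22.
Certificate R = B(k−1)f/C = k*(k + 4)*(7*k + 13)/(2*(11*k + 20)) gives s_k = k*(7*k + 13)/(2*(k + 2)*(k + 3)).
s_(k+1) − s_k = (11*k + 20)/(k**3 + 9*k**2 + 26*k + 24) = t_k.
Σ_(k=2)^n t_k = s_(n+1) − s_(2) = ((7*n**2 + 27*n + 20)/(2*(n**2 + 7*n + 12))) − (27/20), i.e. (43*n**2 + 81*n - 124)/(20*(n**2 + 7*n + 12)).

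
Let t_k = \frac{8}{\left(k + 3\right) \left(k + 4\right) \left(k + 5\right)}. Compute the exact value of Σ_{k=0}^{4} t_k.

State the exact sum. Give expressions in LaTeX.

Ratio r(k) = (k + 3)/(k + 6).
Factor: A=k + 3; B=k + 6; C=1.
f must satisfy (k + 3)·f(k+1) − (k + 5)·f(k) = 1.
From deg A=1, deg B=1, deg C=0: d=2.
A polynomial solution: f(k) = k*(k + 7)/24.
R(k) = B(k−1)·f(k)/C(k) = k*(k + 5)*(k + 7)/24; s_k = R·t_k = k*(k + 7)/(3*(k + 3)*(k + 4)).
Verify: 8/(k**3 + 12*k**2 + 47*k + 60) matches t_k.
Sum = s_(5) − s_(0); s_(5) = 5/18, s_(0) = 0 ⇒ 5/18.

Σ = 5/18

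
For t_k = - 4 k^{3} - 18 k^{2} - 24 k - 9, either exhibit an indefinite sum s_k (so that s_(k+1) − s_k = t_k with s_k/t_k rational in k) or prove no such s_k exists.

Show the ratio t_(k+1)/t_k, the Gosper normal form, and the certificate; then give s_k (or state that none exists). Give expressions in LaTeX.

s_k = k^{2} \left(- k^{2} - 4 k - 4\right)

Compute t_(k+1)/t_k: get (4*k**3 + 30*k**2 + 72*k + 55)/(4*k**3 + 18*k**2 + 24*k + 9).
A = 1, B = 1, C = k**3 + 9*k**2/2 + 6*k + 9/4.
Need (1)·f(k+1) − (1)·f(k) = k**3 + 9*k**2/2 + 6*k + 9/4.
From deg A=0, deg B=0, deg C=3: d=4.
Solve for f: f(k) = k**2*(k + 2)**2/4 (degree 4 ≤ 4).
Certificate R = B(k−1)f/C = k**2*(k + 2)**2/((2*k + 3)*(2*k**2 + 6*k + 3)) gives s_k = k**2*(-k**2 - 4*k - 4).
Δs = -4*k**3 - 18*k**2 - 24*k - 9, as required.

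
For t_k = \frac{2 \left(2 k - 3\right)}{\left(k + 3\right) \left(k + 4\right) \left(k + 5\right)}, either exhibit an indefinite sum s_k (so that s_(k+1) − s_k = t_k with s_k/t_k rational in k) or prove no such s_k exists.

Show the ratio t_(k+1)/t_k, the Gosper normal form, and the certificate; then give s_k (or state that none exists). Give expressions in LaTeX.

s_k = \frac{k \left(k - 9\right)}{4 \left(k + 3\right) \left(k + 4\right)}

t_(k+1)/t_k = (k + 3)*(2*k - 1)/((k + 6)*(2*k - 3)).
Take A(k)=k + 3, B(k)=k + 6, C(k)=k - 3/2.
Set up (k + 3)·f(k+1) − (k + 5)·f(k) − (k - 3/2) = 0.
d = 2 from the (1,1,1) case.
A polynomial solution: f(k) = k*(k - 9)/16.
Get s_k = R·t_k = k*(k - 9)/(4*(k + 3)*(k + 4)) with R(k) = B(k−1)f(k)/C(k) = k*(k - 9)*(k + 5)/(8*(2*k - 3)).
Check: Δs_k = 2*(2*k - 3)/(k**3 + 12*k**2 + 47*k + 60). ✓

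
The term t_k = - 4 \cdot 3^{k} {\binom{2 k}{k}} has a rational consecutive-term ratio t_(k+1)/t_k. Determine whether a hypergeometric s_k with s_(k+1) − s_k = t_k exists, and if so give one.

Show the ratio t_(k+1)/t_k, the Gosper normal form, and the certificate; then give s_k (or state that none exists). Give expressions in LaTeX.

none — t_k is not Gosper-summable

Compute t_(k+1)/t_k: get 6*(2*k + 1)/(k + 1).
A = 12*k + 6, B = k + 1, C = 1.
Set up (12*k + 6)·f(k+1) − (k)·f(k) − (1) = 0.
d = -1 from the (1,1,0) case.
deg f ≤ -1 is impossible — no certificate.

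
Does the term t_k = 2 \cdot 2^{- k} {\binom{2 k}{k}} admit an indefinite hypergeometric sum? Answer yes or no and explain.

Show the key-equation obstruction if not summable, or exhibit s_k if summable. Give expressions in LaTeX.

No — t_k has no hypergeometric antidifference.

Step 1: r(k) = (2*k + 1)/(k + 1).
A = 2*k + 1, B = k + 1, C = 1.
f must satisfy (2*k + 1)·f(k+1) − (k)·f(k) = 1.
From deg A=1, deg B=1, deg C=0: d=-1.
deg f ≤ -1 is impossible — no certificate.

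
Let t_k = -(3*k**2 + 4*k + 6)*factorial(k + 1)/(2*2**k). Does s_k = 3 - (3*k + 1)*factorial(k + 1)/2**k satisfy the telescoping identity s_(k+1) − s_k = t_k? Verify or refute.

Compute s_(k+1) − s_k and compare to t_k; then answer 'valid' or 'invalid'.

valid (s_(k+1) − s_k reduces to t_k)

s_(k+1) = -2**(-k - 1)*(3*k + 4)*factorial(k + 2) + 3
s_(k+1) − s_k = -(3*k**2 + 4*k + 6)*factorial(k + 1)/(2*2**k)
(s_(k+1) − s_k) − t_k = 0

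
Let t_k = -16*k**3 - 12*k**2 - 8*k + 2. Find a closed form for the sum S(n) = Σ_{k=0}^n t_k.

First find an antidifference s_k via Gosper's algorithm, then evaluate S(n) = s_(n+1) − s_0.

Step 1: r(k) = (8*k**3 + 30*k**2 + 40*k + 17)/(8*k**3 + 6*k**2 + 4*k - 1).
A = 1, B = 1, C = k**3 + 3*k**2/4 + k/2 - 1/8.
Need (1)·f(k+1) − (1)·f(k) = k**3 + 3*k**2/4 + k/2 - 1/8.
From deg A=0, deg B=0, deg C=3: d=4.
Match coefficients ⇒ f(k) = k*(2*k**3 - 2*k**2 + k - 2)/8.
Get s_k = R·t_k = 2*k*(-2*k**3 + 2*k**2 - k + 2) with R(k) = B(k−1)f(k)/C(k) = k*(2*k**3 - 2*k**2 + k - 2)/(8*k**3 + 6*k**2 + 4*k - 1).
Δs = -16*k**3 - 12*k**2 - 8*k + 2, as required.
Telescope: S(n) = s_(n+1) − s_(0) = -4*n**4 - 12*n**3 - 14*n**2 - 4*n + 2 − (0) = -4*n**4 - 12*n**3 - 14*n**2 - 4*n + 2.

S(n) = -4*n**4 - 12*n**3 - 14*n**2 - 4*n + 2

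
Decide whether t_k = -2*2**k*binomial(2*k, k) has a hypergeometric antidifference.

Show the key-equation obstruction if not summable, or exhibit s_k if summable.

t_(k+1)/t_k = 4*(2*k + 1)/(k + 1).
Normal form (A,B,C) = (8*k + 4, k + 1, 1).
Set up (8*k + 4)·f(k+1) − (k)·f(k) − (1) = 0.
Degrees (1,1,0) ⇒ d ≤ -1.
Negative degree bound (-1): no f exists, t_k not Gosper-summable.

No — key equation has no polynomial f.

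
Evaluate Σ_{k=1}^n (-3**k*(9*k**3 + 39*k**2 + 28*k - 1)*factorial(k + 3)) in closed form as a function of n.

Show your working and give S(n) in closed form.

Ratio r(k) = 3*(9*k**4 + 102*k**3 + 397*k**2 + 607*k + 300)/(9*k**3 + 39*k**2 + 28*k - 1).
So A=3*k + 12 and B=1, with C=k**3 + 13*k**2/3 + 28*k/9 - 1/9.
f must satisfy (3*k + 12)·f(k+1) − (1)·f(k) = k**3 + 13*k**2/3 + 28*k/9 - 1/9.
From deg A=1, deg B=0, deg C=3: d=2.
Coefficient equations give f(k) = (k - 1)*(3*k - 1)/9.
So s_k = (B(k−1)f/C)·t_k = ((k - 1)*(3*k - 1)/(9*k**3 + 39*k**2 + 28*k - 1))·t_k = -3**k*(k - 1)*(3*k - 1)*factorial(k + 3).
Check: Δs_k = -3**k*(9*k**3 + 39*k**2 + 28*k - 1)*factorial(k + 3). ✓
Telescope: S(n) = s_(n+1) − s_(1) = -3**(n + 1)*n*(3*n + 2)*factorial(n + 4) − (0) = -3**(n + 1)*n*(3*n + 2)*factorial(n + 4).

S(n) = -3**(n + 1)*n*(3*n + 2)*factorial(n + 4)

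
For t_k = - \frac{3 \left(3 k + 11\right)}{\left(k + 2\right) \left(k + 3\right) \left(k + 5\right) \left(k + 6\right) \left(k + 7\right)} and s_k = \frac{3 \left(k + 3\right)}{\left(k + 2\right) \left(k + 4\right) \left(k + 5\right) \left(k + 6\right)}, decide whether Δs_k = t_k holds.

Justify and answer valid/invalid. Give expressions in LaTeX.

s_(k+1) = 3*(k + 4)/((k + 3)*(k + 5)*(k + 6)*(k + 7))
s_(k+1) − s_k = 3*(-3*k**2 - 19*k - 31)/(k**6 + 27*k**5 + 295*k**4 + 1665*k**3 + 5104*k**2 + 8028*k + 5040)
(s_(k+1) − s_k) − t_k = 3*(4*k + 13)/(k**6 + 27*k**5 + 295*k**4 + 1665*k**3 + 5104*k**2 + 8028*k + 5040)

Invalid: residual \frac{3 \left(4 k + 13\right)}{k^{6} + 27 k^{5} + 295 k^{4} + 1665 k^{3} + 5104 k^{2} + 8028 k + 5040} ≠ 0.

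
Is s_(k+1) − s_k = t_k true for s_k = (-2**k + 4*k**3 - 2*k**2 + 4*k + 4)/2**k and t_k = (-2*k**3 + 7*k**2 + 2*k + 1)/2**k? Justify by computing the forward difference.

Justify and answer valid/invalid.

Valid — Δs_k = t_k.

s_(k+1) = (-2**k + 2*k**3 + 5*k**2 + 6*k + 5)/2**k
s_(k+1) − s_k = (-2*k**3 + 7*k**2 + 2*k + 1)/2**k
(s_(k+1) − s_k) − t_k = 0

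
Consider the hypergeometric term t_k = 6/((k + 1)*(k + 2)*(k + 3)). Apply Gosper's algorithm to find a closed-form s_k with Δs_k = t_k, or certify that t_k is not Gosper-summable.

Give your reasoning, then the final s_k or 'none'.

The ratio is (k + 1)/(k + 4).
A = k + 1, B = k + 4, C = 1.
Need (k + 1)·f(k+1) − (k + 3)·f(k) = 1.
d = 2 from the (1,1,0) case.
Match coefficients ⇒ f(k) = k*(k + 3)/4.
Then R = B(k−1)f/C = k*(k + 3)**2/4, so s_k = R(k)·t_k = 3*k*(k + 3)/(2*(k + 1)*(k + 2)).
Verify: 6/(k**3 + 6*k**2 + 11*k + 6) matches t_k.

s_k = 3*k*(k + 3)/(2*(k + 1)*(k + 2))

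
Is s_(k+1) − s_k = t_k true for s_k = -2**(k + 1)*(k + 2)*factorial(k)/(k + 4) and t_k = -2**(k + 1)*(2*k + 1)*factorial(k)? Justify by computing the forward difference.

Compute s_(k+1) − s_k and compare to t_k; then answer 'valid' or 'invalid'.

s_(k+1) = -2**(k + 2)*(k + 3)*factorial(k + 1)/(k + 5)
s_(k+1) − s_k = -2**(k + 1)*(2*k**3 + 15*k**2 + 31*k + 14)*factorial(k)/((k + 4)*(k + 5))
(s_(k+1) − s_k) − t_k = 2**(k + 2)*(2*k**2 + 9*k + 3)*factorial(k)/((k + 4)*(k + 5))

Invalid: residual 2**(k + 2)*(2*k**2 + 9*k + 3)*factorial(k)/((k + 4)*(k + 5)) ≠ 0.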